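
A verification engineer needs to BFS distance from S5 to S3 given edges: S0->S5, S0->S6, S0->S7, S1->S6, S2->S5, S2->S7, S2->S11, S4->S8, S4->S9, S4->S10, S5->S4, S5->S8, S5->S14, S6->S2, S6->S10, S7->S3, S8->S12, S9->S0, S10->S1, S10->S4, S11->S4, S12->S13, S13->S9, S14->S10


BFS layer-by-layer from S5:
  dist 0: {S5}
  dist 1: {S4, S8, S14}
  dist 2: {S9, S10, S12}
  dist 3: {S0, S1, S13}
  dist 4: {S6, S7}
  dist 5: {S2, S3}
  -> S3 reached at distance 5
Shortest path length = 5

5


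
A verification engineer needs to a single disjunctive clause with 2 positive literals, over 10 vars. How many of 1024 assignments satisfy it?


Step 1: Total=2^10=1024
Step 2: Unsat when all 2 false: 2^8=256
Step 3: Sat=1024-256=768

768


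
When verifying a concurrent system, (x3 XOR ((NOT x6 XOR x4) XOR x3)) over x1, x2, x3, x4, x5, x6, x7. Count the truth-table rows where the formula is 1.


Formula: (x3 XOR ((NOT x6 XOR x4) XOR x3)) over 7 vars (128 rows)
Evaluate each row (x1, x2, x3, x4, x5, x6, x7 as bits, MSB first):
  row 0 [0000000]: (0 XOR ((NOT 0 XOR 0) XOR 0)) -> 1
  row 1 [0000001]: (0 XOR ((NOT 0 XOR 0) XOR 0)) -> 1
  row 2 [0000010]: (0 XOR ((NOT 1 XOR 0) XOR 0)) -> 0
  row 3 [0000011]: (0 XOR ((NOT 1 XOR 0) XOR 0)) -> 0
  row 4 [0000100]: (0 XOR ((NOT 0 XOR 0) XOR 0)) -> 1
  (every remaining row is evaluated the same way; all 128 results are listed next)
Full result column, 8 rows per line (x1,x2,x3,x4 fixed per line; x5,x6,x7 runs 000..111 left to right):
  rows 0-7 [x1,x2,x3,x4=0000]: 11001100  (ones: 4)
  rows 8-15 [x1,x2,x3,x4=0001]: 00110011  (ones: 4)
  rows 16-23 [x1,x2,x3,x4=0010]: 11001100  (ones: 4)
  rows 24-31 [x1,x2,x3,x4=0011]: 00110011  (ones: 4)
  rows 32-39 [x1,x2,x3,x4=0100]: 11001100  (ones: 4)
  rows 40-47 [x1,x2,x3,x4=0101]: 00110011  (ones: 4)
  rows 48-55 [x1,x2,x3,x4=0110]: 11001100  (ones: 4)
  rows 56-63 [x1,x2,x3,x4=0111]: 00110011  (ones: 4)
  rows 64-71 [x1,x2,x3,x4=1000]: 11001100  (ones: 4)
  rows 72-79 [x1,x2,x3,x4=1001]: 00110011  (ones: 4)
  rows 80-87 [x1,x2,x3,x4=1010]: 11001100  (ones: 4)
  rows 88-95 [x1,x2,x3,x4=1011]: 00110011  (ones: 4)
  rows 96-103 [x1,x2,x3,x4=1100]: 11001100  (ones: 4)
  rows 104-111 [x1,x2,x3,x4=1101]: 00110011  (ones: 4)
  rows 112-119 [x1,x2,x3,x4=1110]: 11001100  (ones: 4)
  rows 120-127 [x1,x2,x3,x4=1111]: 00110011  (ones: 4)
Count of 1-rows = 4+4+4+4+4+4+4+4+4+4+4+4+4+4+4+4 = 64

64


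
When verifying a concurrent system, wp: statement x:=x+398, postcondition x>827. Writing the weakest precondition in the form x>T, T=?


Formula: wp(x:=E, P) = P[E/x] (substitute E for x in postcondition)
Step 1: Postcondition: x>827
Step 2: Substitute x+398 for x: x+398>827
Step 3: Solve for x: x > 827-398 = 429

429


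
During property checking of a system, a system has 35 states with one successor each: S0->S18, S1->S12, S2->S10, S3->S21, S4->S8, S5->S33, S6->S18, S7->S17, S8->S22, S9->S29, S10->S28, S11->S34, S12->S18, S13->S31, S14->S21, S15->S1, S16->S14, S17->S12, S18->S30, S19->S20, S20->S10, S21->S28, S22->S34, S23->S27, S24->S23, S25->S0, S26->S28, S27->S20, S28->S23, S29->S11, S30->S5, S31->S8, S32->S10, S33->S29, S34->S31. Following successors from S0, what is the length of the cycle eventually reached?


Trace from S0 until a state repeats:
  S0 -> S18 -> S30 -> S5 -> S33 -> S29 -> S11 -> S34 -> S31 -> S8 -> S22 -> S34
S34 first seen at step 7, revisited at step 11.
Cycle length = 11 - 7 = 4

4


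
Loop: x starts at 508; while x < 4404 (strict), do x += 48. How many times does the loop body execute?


Step 1: x goes from 508 toward 4404 by 48; the body runs while x<4404, so iterations = ceil((bound-start)/step)
Step 2: Distance=3896
Step 3: ceil(3896/48)=82

82


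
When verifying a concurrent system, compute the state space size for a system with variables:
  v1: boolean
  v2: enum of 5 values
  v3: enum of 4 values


State space = product of domain sizes of all variables.
Domain sizes:
  v1 (boolean): 2
  v2 (enum of 5 values): 5
  v3 (enum of 4 values): 4
Product = 2 * 5 * 4 = 40

40


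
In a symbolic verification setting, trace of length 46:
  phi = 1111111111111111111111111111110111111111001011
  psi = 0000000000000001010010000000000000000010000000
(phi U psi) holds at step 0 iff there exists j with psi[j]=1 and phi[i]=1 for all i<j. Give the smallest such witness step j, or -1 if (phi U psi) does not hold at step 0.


(phi U psi) at 0: need smallest j with psi[j]=1 and phi[i]=1 for all i in [0,j).
Scan from step 0:
  step 0: phi=1, psi=0 -> continue
  step 1: phi=1, psi=0 -> continue
  step 2: phi=1, psi=0 -> continue
  step 3: phi=1, psi=0 -> continue
  step 15: psi=1 and phi held for [0,15) -> witness found
Witness step = 15

15


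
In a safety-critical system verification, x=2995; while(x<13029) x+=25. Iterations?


Step 1: x goes from 2995 toward 13029 by 25; the body runs while x<13029, so iterations = ceil((bound-start)/step)
Step 2: Distance=10034
Step 3: ceil(10034/25)=402

402


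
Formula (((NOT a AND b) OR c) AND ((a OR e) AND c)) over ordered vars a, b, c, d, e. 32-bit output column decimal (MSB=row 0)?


Formula: (((NOT a AND b) OR c) AND ((a OR e) AND c)) over a, b, c, d, e (32 rows)
Evaluate each row (bits = a,b,c,d,e, MSB first):
  row 0 [00000]: (((NOT 0 AND 0) OR 0) AND ((0 OR 0) AND 0)) -> 0
  row 1 [00001]: (((NOT 0 AND 0) OR 0) AND ((0 OR 1) AND 0)) -> 0
  row 2 [00010]: (((NOT 0 AND 0) OR 0) AND ((0 OR 0) AND 0)) -> 0
  row 3 [00011]: (((NOT 0 AND 0) OR 0) AND ((0 OR 1) AND 0)) -> 0
  row 4 [00100]: (((NOT 0 AND 0) OR 1) AND ((0 OR 0) AND 1)) -> 0
  row 5 [00101]: (((NOT 0 AND 0) OR 1) AND ((0 OR 1) AND 1)) -> 1
  row 6 [00110]: (((NOT 0 AND 0) OR 1) AND ((0 OR 0) AND 1)) -> 0
  row 7 [00111]: (((NOT 0 AND 0) OR 1) AND ((0 OR 1) AND 1)) -> 1
  row 8 [01000]: (((NOT 0 AND 1) OR 0) AND ((0 OR 0) AND 0)) -> 0
  row 9 [01001]: (((NOT 0 AND 1) OR 0) AND ((0 OR 1) AND 0)) -> 0
  row 10 [01010]: (((NOT 0 AND 1) OR 0) AND ((0 OR 0) AND 0)) -> 0
  row 11 [01011]: (((NOT 0 AND 1) OR 0) AND ((0 OR 1) AND 0)) -> 0
  row 12 [01100]: (((NOT 0 AND 1) OR 1) AND ((0 OR 0) AND 1)) -> 0
  row 13 [01101]: (((NOT 0 AND 1) OR 1) AND ((0 OR 1) AND 1)) -> 1
  row 14 [01110]: (((NOT 0 AND 1) OR 1) AND ((0 OR 0) AND 1)) -> 0
  row 15 [01111]: (((NOT 0 AND 1) OR 1) AND ((0 OR 1) AND 1)) -> 1
  row 16 [10000]: (((NOT 1 AND 0) OR 0) AND ((1 OR 0) AND 0)) -> 0
  row 17 [10001]: (((NOT 1 AND 0) OR 0) AND ((1 OR 1) AND 0)) -> 0
  row 18 [10010]: (((NOT 1 AND 0) OR 0) AND ((1 OR 0) AND 0)) -> 0
  row 19 [10011]: (((NOT 1 AND 0) OR 0) AND ((1 OR 1) AND 0)) -> 0
  row 20 [10100]: (((NOT 1 AND 0) OR 1) AND ((1 OR 0) AND 1)) -> 1
  row 21 [10101]: (((NOT 1 AND 0) OR 1) AND ((1 OR 1) AND 1)) -> 1
  row 22 [10110]: (((NOT 1 AND 0) OR 1) AND ((1 OR 0) AND 1)) -> 1
  row 23 [10111]: (((NOT 1 AND 0) OR 1) AND ((1 OR 1) AND 1)) -> 1
  row 24 [11000]: (((NOT 1 AND 1) OR 0) AND ((1 OR 0) AND 0)) -> 0
  row 25 [11001]: (((NOT 1 AND 1) OR 0) AND ((1 OR 1) AND 0)) -> 0
  row 26 [11010]: (((NOT 1 AND 1) OR 0) AND ((1 OR 0) AND 0)) -> 0
  row 27 [11011]: (((NOT 1 AND 1) OR 0) AND ((1 OR 1) AND 0)) -> 0
  row 28 [11100]: (((NOT 1 AND 1) OR 1) AND ((1 OR 0) AND 1)) -> 1
  row 29 [11101]: (((NOT 1 AND 1) OR 1) AND ((1 OR 1) AND 1)) -> 1
  row 30 [11110]: (((NOT 1 AND 1) OR 1) AND ((1 OR 0) AND 1)) -> 1
  row 31 [11111]: (((NOT 1 AND 1) OR 1) AND ((1 OR 1) AND 1)) -> 1
Full result column, 4 rows per line (a,b,c fixed per line; d,e runs 00..11 left to right):
  rows 0-3 [a,b,c=000]: 0000  = hex 0
  rows 4-7 [a,b,c=001]: 0101  = hex 5
  rows 8-11 [a,b,c=010]: 0000  = hex 0
  rows 12-15 [a,b,c=011]: 0101  = hex 5
  rows 16-19 [a,b,c=100]: 0000  = hex 0
  rows 20-23 [a,b,c=101]: 1111  = hex F
  rows 24-27 [a,b,c=110]: 0000  = hex 0
  rows 28-31 [a,b,c=111]: 1111  = hex F
Output column (row 0 .. row 31) = 00000101000001010000111100001111
Output column grouped in 4s = 0000 0101 0000 0101 0000 1111 0000 1111 = 0x05050F0F
Convert to decimal digit by digit (value = value*16 + digit):
  0 -> 0
  0*16 + 5 = 5
  5*16 + 0 = 80
  80*16 + 5 = 1285
  1285*16 + 0 = 20560
  20560*16 + 15 (F) = 328975
  328975*16 + 0 = 5263600
  5263600*16 + 15 (F) = 84217615
Decimal = 84217615

84217615


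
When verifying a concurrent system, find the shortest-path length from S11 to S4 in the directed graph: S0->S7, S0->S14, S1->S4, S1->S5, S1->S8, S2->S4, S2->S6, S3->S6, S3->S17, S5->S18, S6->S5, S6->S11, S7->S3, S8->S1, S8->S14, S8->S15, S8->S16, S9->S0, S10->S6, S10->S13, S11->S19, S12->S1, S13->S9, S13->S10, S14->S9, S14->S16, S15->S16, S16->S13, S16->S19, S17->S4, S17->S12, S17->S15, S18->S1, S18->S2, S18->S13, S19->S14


BFS layer-by-layer from S11:
  dist 0: {S11}
  dist 1: {S19}
  dist 2: {S14}
  dist 3: {S9, S16}
  dist 4: {S0, S13}
  dist 5: {S7, S10}
  dist 6: {S3, S6}
  dist 7: {S5, S17}
  dist 8: {S4, S12, S15, S18}
  -> S4 reached at distance 8
Shortest path length = 8

8


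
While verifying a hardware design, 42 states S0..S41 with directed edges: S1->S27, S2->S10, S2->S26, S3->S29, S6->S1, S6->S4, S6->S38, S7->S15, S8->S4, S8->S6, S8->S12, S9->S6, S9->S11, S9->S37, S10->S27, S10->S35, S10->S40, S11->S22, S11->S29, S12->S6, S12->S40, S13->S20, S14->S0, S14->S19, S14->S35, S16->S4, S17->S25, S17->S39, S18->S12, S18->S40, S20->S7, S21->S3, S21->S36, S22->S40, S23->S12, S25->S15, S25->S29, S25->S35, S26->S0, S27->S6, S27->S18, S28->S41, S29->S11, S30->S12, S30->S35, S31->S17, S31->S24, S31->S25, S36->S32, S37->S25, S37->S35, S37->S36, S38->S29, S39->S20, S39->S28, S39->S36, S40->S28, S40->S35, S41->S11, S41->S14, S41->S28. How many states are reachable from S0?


BFS from S0:
  layer 0: {S0}
Reachable set: {S0}
Count = 1

1


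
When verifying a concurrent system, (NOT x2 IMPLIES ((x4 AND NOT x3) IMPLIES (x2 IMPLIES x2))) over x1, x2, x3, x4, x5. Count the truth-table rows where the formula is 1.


Formula: (NOT x2 IMPLIES ((x4 AND NOT x3) IMPLIES (x2 IMPLIES x2))) over 5 vars (32 rows)
Evaluate each row (x1, x2, x3, x4, x5 as bits, MSB first):
  row 0 [00000]: (NOT 0 IMPLIES ((0 AND NOT 0) IMPLIES (0 IMPLIES 0))) -> 1
  row 1 [00001]: (NOT 0 IMPLIES ((0 AND NOT 0) IMPLIES (0 IMPLIES 0))) -> 1
  row 2 [00010]: (NOT 0 IMPLIES ((1 AND NOT 0) IMPLIES (0 IMPLIES 0))) -> 1
  row 3 [00011]: (NOT 0 IMPLIES ((1 AND NOT 0) IMPLIES (0 IMPLIES 0))) -> 1
  row 4 [00100]: (NOT 0 IMPLIES ((0 AND NOT 1) IMPLIES (0 IMPLIES 0))) -> 1
  row 5 [00101]: (NOT 0 IMPLIES ((0 AND NOT 1) IMPLIES (0 IMPLIES 0))) -> 1
  row 6 [00110]: (NOT 0 IMPLIES ((1 AND NOT 1) IMPLIES (0 IMPLIES 0))) -> 1
  row 7 [00111]: (NOT 0 IMPLIES ((1 AND NOT 1) IMPLIES (0 IMPLIES 0))) -> 1
  row 8 [01000]: (NOT 1 IMPLIES ((0 AND NOT 0) IMPLIES (1 IMPLIES 1))) -> 1
  row 9 [01001]: (NOT 1 IMPLIES ((0 AND NOT 0) IMPLIES (1 IMPLIES 1))) -> 1
  row 10 [01010]: (NOT 1 IMPLIES ((1 AND NOT 0) IMPLIES (1 IMPLIES 1))) -> 1
  row 11 [01011]: (NOT 1 IMPLIES ((1 AND NOT 0) IMPLIES (1 IMPLIES 1))) -> 1
  row 12 [01100]: (NOT 1 IMPLIES ((0 AND NOT 1) IMPLIES (1 IMPLIES 1))) -> 1
  row 13 [01101]: (NOT 1 IMPLIES ((0 AND NOT 1) IMPLIES (1 IMPLIES 1))) -> 1
  row 14 [01110]: (NOT 1 IMPLIES ((1 AND NOT 1) IMPLIES (1 IMPLIES 1))) -> 1
  row 15 [01111]: (NOT 1 IMPLIES ((1 AND NOT 1) IMPLIES (1 IMPLIES 1))) -> 1
  row 16 [10000]: (NOT 0 IMPLIES ((0 AND NOT 0) IMPLIES (0 IMPLIES 0))) -> 1
  row 17 [10001]: (NOT 0 IMPLIES ((0 AND NOT 0) IMPLIES (0 IMPLIES 0))) -> 1
  row 18 [10010]: (NOT 0 IMPLIES ((1 AND NOT 0) IMPLIES (0 IMPLIES 0))) -> 1
  row 19 [10011]: (NOT 0 IMPLIES ((1 AND NOT 0) IMPLIES (0 IMPLIES 0))) -> 1
  row 20 [10100]: (NOT 0 IMPLIES ((0 AND NOT 1) IMPLIES (0 IMPLIES 0))) -> 1
  row 21 [10101]: (NOT 0 IMPLIES ((0 AND NOT 1) IMPLIES (0 IMPLIES 0))) -> 1
  row 22 [10110]: (NOT 0 IMPLIES ((1 AND NOT 1) IMPLIES (0 IMPLIES 0))) -> 1
  row 23 [10111]: (NOT 0 IMPLIES ((1 AND NOT 1) IMPLIES (0 IMPLIES 0))) -> 1
  row 24 [11000]: (NOT 1 IMPLIES ((0 AND NOT 0) IMPLIES (1 IMPLIES 1))) -> 1
  row 25 [11001]: (NOT 1 IMPLIES ((0 AND NOT 0) IMPLIES (1 IMPLIES 1))) -> 1
  row 26 [11010]: (NOT 1 IMPLIES ((1 AND NOT 0) IMPLIES (1 IMPLIES 1))) -> 1
  row 27 [11011]: (NOT 1 IMPLIES ((1 AND NOT 0) IMPLIES (1 IMPLIES 1))) -> 1
  row 28 [11100]: (NOT 1 IMPLIES ((0 AND NOT 1) IMPLIES (1 IMPLIES 1))) -> 1
  row 29 [11101]: (NOT 1 IMPLIES ((0 AND NOT 1) IMPLIES (1 IMPLIES 1))) -> 1
  row 30 [11110]: (NOT 1 IMPLIES ((1 AND NOT 1) IMPLIES (1 IMPLIES 1))) -> 1
  row 31 [11111]: (NOT 1 IMPLIES ((1 AND NOT 1) IMPLIES (1 IMPLIES 1))) -> 1
Full result column, 8 rows per line (x1,x2 fixed per line; x3,x4,x5 runs 000..111 left to right):
  rows 0-7 [x1,x2=00]: 11111111  (ones: 8)
  rows 8-15 [x1,x2=01]: 11111111  (ones: 8)
  rows 16-23 [x1,x2=10]: 11111111  (ones: 8)
  rows 24-31 [x1,x2=11]: 11111111  (ones: 8)
Count of 1-rows = 8+8+8+8 = 32

32


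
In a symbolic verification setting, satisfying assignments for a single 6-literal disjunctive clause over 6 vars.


Step 1: Total=2^6=64
Step 2: Unsat when all 6 false: 2^0=1
Step 3: Sat=64-1=63

63


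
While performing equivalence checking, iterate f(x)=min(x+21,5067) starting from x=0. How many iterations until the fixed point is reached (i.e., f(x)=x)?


Step 1: x=0, cap=5067, increment=21
Step 2: x grows by 21 each step until capped at 5067; fixed point is x=5067
Step 3: iterations = ceil(5067/21) = 242

242


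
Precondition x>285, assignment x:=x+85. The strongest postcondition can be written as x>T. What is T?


Formula: sp(P, x:=E) = exists old_x. (x = E[old_x/x]) AND P[old_x/x] (old_x is the value of x before the assignment; eliminate old_x by solving x = E[old_x/x] for old_x)
Step 1: Precondition P: x>285, i.e. old_x > 285
Step 2: Assignment gives x = old_x + 85, so old_x = x - 85
Step 3: Substitute into P: x - 85 > 285
Step 4: Simplify: x > 285+85 = 370

370


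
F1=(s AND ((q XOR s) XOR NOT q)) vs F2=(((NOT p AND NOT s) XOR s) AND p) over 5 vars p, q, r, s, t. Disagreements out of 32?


F1 = (s AND ((q XOR s) XOR NOT q))
F2 = (((NOT p AND NOT s) XOR s) AND p)
Evaluate both on each of 32 rows (bits = p,q,r,s,t):
  row 0 [00000]: F1=0 F2=0 -> 0
  row 1 [00001]: F1=0 F2=0 -> 0
  row 2 [00010]: F1=0 F2=0 -> 0
  row 3 [00011]: F1=0 F2=0 -> 0
  row 4 [00100]: F1=0 F2=0 -> 0
  row 5 [00101]: F1=0 F2=0 -> 0
  row 6 [00110]: F1=0 F2=0 -> 0
  row 7 [00111]: F1=0 F2=0 -> 0
  row 8 [01000]: F1=0 F2=0 -> 0
  row 9 [01001]: F1=0 F2=0 -> 0
  row 10 [01010]: F1=0 F2=0 -> 0
  row 11 [01011]: F1=0 F2=0 -> 0
  row 12 [01100]: F1=0 F2=0 -> 0
  row 13 [01101]: F1=0 F2=0 -> 0
  row 14 [01110]: F1=0 F2=0 -> 0
  row 15 [01111]: F1=0 F2=0 -> 0
  row 16 [10000]: F1=0 F2=0 -> 0
  row 17 [10001]: F1=0 F2=0 -> 0
  row 18 [10010]: F1=0 F2=1 (differ) -> 1
  row 19 [10011]: F1=0 F2=1 (differ) -> 1
  row 20 [10100]: F1=0 F2=0 -> 0
  row 21 [10101]: F1=0 F2=0 -> 0
  row 22 [10110]: F1=0 F2=1 (differ) -> 1
  row 23 [10111]: F1=0 F2=1 (differ) -> 1
  row 24 [11000]: F1=0 F2=0 -> 0
  row 25 [11001]: F1=0 F2=0 -> 0
  row 26 [11010]: F1=0 F2=1 (differ) -> 1
  row 27 [11011]: F1=0 F2=1 (differ) -> 1
  row 28 [11100]: F1=0 F2=0 -> 0
  row 29 [11101]: F1=0 F2=0 -> 0
  row 30 [11110]: F1=0 F2=1 (differ) -> 1
  row 31 [11111]: F1=0 F2=1 (differ) -> 1
Full result column, 8 rows per line (p,q fixed per line; r,s,t runs 000..111 left to right):
  rows 0-7 [p,q=00]: 00000000  (ones: 0)
  rows 8-15 [p,q=01]: 00000000  (ones: 0)
  rows 16-23 [p,q=10]: 00110011  (ones: 4)
  rows 24-31 [p,q=11]: 00110011  (ones: 4)
Disagreements = 0+0+4+4 = 8

8


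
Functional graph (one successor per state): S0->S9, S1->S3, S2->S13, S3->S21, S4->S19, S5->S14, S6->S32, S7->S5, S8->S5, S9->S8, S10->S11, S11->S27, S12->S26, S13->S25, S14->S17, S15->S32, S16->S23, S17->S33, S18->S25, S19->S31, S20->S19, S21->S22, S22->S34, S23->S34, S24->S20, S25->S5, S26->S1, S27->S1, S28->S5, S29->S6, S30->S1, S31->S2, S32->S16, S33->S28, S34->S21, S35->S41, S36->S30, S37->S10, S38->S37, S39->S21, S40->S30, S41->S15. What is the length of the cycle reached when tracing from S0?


Trace from S0 until a state repeats:
  S0 -> S9 -> S8 -> S5 -> S14 -> S17 -> S33 -> S28 -> S5
S5 first seen at step 3, revisited at step 8.
Cycle length = 8 - 3 = 5

5


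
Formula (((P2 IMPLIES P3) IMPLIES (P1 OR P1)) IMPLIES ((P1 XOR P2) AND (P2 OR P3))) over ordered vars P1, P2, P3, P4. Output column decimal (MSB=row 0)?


Formula: (((P2 IMPLIES P3) IMPLIES (P1 OR P1)) IMPLIES ((P1 XOR P2) AND (P2 OR P3))) over P1, P2, P3, P4 (16 rows)
Evaluate each row (bits = P1,P2,P3,P4, MSB first):
  row 0 [0000]: (((0 IMPLIES 0) IMPLIES (0 OR 0)) IMPLIES ((0 XOR 0) AND (0 OR 0))) -> 1
  row 1 [0001]: (((0 IMPLIES 0) IMPLIES (0 OR 0)) IMPLIES ((0 XOR 0) AND (0 OR 0))) -> 1
  row 2 [0010]: (((0 IMPLIES 1) IMPLIES (0 OR 0)) IMPLIES ((0 XOR 0) AND (0 OR 1))) -> 1
  row 3 [0011]: (((0 IMPLIES 1) IMPLIES (0 OR 0)) IMPLIES ((0 XOR 0) AND (0 OR 1))) -> 1
  row 4 [0100]: (((1 IMPLIES 0) IMPLIES (0 OR 0)) IMPLIES ((0 XOR 1) AND (1 OR 0))) -> 1
  row 5 [0101]: (((1 IMPLIES 0) IMPLIES (0 OR 0)) IMPLIES ((0 XOR 1) AND (1 OR 0))) -> 1
  row 6 [0110]: (((1 IMPLIES 1) IMPLIES (0 OR 0)) IMPLIES ((0 XOR 1) AND (1 OR 1))) -> 1
  row 7 [0111]: (((1 IMPLIES 1) IMPLIES (0 OR 0)) IMPLIES ((0 XOR 1) AND (1 OR 1))) -> 1
  row 8 [1000]: (((0 IMPLIES 0) IMPLIES (1 OR 1)) IMPLIES ((1 XOR 0) AND (0 OR 0))) -> 0
  row 9 [1001]: (((0 IMPLIES 0) IMPLIES (1 OR 1)) IMPLIES ((1 XOR 0) AND (0 OR 0))) -> 0
  row 10 [1010]: (((0 IMPLIES 1) IMPLIES (1 OR 1)) IMPLIES ((1 XOR 0) AND (0 OR 1))) -> 1
  row 11 [1011]: (((0 IMPLIES 1) IMPLIES (1 OR 1)) IMPLIES ((1 XOR 0) AND (0 OR 1))) -> 1
  row 12 [1100]: (((1 IMPLIES 0) IMPLIES (1 OR 1)) IMPLIES ((1 XOR 1) AND (1 OR 0))) -> 0
  row 13 [1101]: (((1 IMPLIES 0) IMPLIES (1 OR 1)) IMPLIES ((1 XOR 1) AND (1 OR 0))) -> 0
  row 14 [1110]: (((1 IMPLIES 1) IMPLIES (1 OR 1)) IMPLIES ((1 XOR 1) AND (1 OR 1))) -> 0
  row 15 [1111]: (((1 IMPLIES 1) IMPLIES (1 OR 1)) IMPLIES ((1 XOR 1) AND (1 OR 1))) -> 0
Full result column, 4 rows per line (P1,P2 fixed per line; P3,P4 runs 00..11 left to right):
  rows 0-3 [P1,P2=00]: 1111  = hex F
  rows 4-7 [P1,P2=01]: 1111  = hex F
  rows 8-11 [P1,P2=10]: 0011  = hex 3
  rows 12-15 [P1,P2=11]: 0000  = hex 0
Output column (row 0 .. row 15) = 1111111100110000
Output column grouped in 4s = 1111 1111 0011 0000 = 0xFF30
Convert to decimal digit by digit (value = value*16 + digit):
  F -> 15
  15*16 + 15 (F) = 255
  255*16 + 3 = 4083
  4083*16 + 0 = 65328
Decimal = 65328

65328


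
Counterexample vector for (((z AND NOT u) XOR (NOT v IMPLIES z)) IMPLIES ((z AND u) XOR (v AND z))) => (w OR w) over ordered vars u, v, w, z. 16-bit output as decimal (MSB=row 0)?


F1 = (((z AND NOT u) XOR (NOT v IMPLIES z)) IMPLIES ((z AND u) XOR (v AND z)))
F2 = (w OR w)
Counterexample to F1=>F2 is where F1=1 and F2=0.
Evaluate each row (bits = u,v,w,z, MSB first):
  row 0 [0000]: F1=1 F2=0 -> F1&~F2 -> 1
  row 1 [0001]: F1=1 F2=0 -> F1&~F2 -> 1
  row 2 [0010]: F1=1 F2=1 -> F1&~F2 -> 0
  row 3 [0011]: F1=1 F2=1 -> F1&~F2 -> 0
  row 4 [0100]: F1=0 F2=0 -> F1&~F2 -> 0
  row 5 [0101]: F1=1 F2=0 -> F1&~F2 -> 1
  row 6 [0110]: F1=0 F2=1 -> F1&~F2 -> 0
  row 7 [0111]: F1=1 F2=1 -> F1&~F2 -> 0
  row 8 [1000]: F1=1 F2=0 -> F1&~F2 -> 1
  row 9 [1001]: F1=1 F2=0 -> F1&~F2 -> 1
  row 10 [1010]: F1=1 F2=1 -> F1&~F2 -> 0
  row 11 [1011]: F1=1 F2=1 -> F1&~F2 -> 0
  row 12 [1100]: F1=0 F2=0 -> F1&~F2 -> 0
  row 13 [1101]: F1=0 F2=0 -> F1&~F2 -> 0
  row 14 [1110]: F1=0 F2=1 -> F1&~F2 -> 0
  row 15 [1111]: F1=0 F2=1 -> F1&~F2 -> 0
Full result column, 4 rows per line (u,v fixed per line; w,z runs 00..11 left to right):
  rows 0-3 [u,v=00]: 1100  = hex C
  rows 4-7 [u,v=01]: 0100  = hex 4
  rows 8-11 [u,v=10]: 1100  = hex C
  rows 12-15 [u,v=11]: 0000  = hex 0
Counterexample vector (row 0 .. row 15) = 1100010011000000
Output column grouped in 4s = 1100 0100 1100 0000 = 0xC4C0
Convert to decimal digit by digit (value = value*16 + digit):
  C -> 12
  12*16 + 4 = 196
  196*16 + 12 (C) = 3148
  3148*16 + 0 = 50368
Decimal = 50368

50368


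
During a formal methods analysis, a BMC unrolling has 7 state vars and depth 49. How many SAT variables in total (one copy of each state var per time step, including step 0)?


BMC unrolls to depth k, creating one copy of each state var for steps 0..k.
Step count = 49 + 1 = 50 (steps 0 through 49)
Vars per step = 7
Total = 7 * 50 = 350

350


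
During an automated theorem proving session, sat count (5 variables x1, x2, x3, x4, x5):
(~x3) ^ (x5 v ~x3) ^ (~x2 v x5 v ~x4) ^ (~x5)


CNF with 4 clauses over 5 vars (32 assignments).
An assignment satisfies CNF iff every clause has >=1 true literal.
Check each row (bits = x1,x2,x3,x4,x5; clause T/F shown):
  row 0 [00000]: clauses=TTTT -> 1
  row 1 [00001]: clauses=TTTF -> 0
  row 2 [00010]: clauses=TTTT -> 1
  row 3 [00011]: clauses=TTTF -> 0
  row 4 [00100]: clauses=FFTT -> 0
  row 5 [00101]: clauses=FTTF -> 0
  row 6 [00110]: clauses=FFTT -> 0
  row 7 [00111]: clauses=FTTF -> 0
  row 8 [01000]: clauses=TTTT -> 1
  row 9 [01001]: clauses=TTTF -> 0
  row 10 [01010]: clauses=TTFT -> 0
  row 11 [01011]: clauses=TTTF -> 0
  row 12 [01100]: clauses=FFTT -> 0
  row 13 [01101]: clauses=FTTF -> 0
  row 14 [01110]: clauses=FFFT -> 0
  row 15 [01111]: clauses=FTTF -> 0
  row 16 [10000]: clauses=TTTT -> 1
  row 17 [10001]: clauses=TTTF -> 0
  row 18 [10010]: clauses=TTTT -> 1
  row 19 [10011]: clauses=TTTF -> 0
  row 20 [10100]: clauses=FFTT -> 0
  row 21 [10101]: clauses=FTTF -> 0
  row 22 [10110]: clauses=FFTT -> 0
  row 23 [10111]: clauses=FTTF -> 0
  row 24 [11000]: clauses=TTTT -> 1
  row 25 [11001]: clauses=TTTF -> 0
  row 26 [11010]: clauses=TTFT -> 0
  row 27 [11011]: clauses=TTTF -> 0
  row 28 [11100]: clauses=FFTT -> 0
  row 29 [11101]: clauses=FTTF -> 0
  row 30 [11110]: clauses=FFFT -> 0
  row 31 [11111]: clauses=FTTF -> 0
Full result column, 8 rows per line (x1,x2 fixed per line; x3,x4,x5 runs 000..111 left to right):
  rows 0-7 [x1,x2=00]: 10100000  (ones: 2)
  rows 8-15 [x1,x2=01]: 10000000  (ones: 1)
  rows 16-23 [x1,x2=10]: 10100000  (ones: 2)
  rows 24-31 [x1,x2=11]: 10000000  (ones: 1)
Satisfying assignments = 2+1+2+1 = 6

6


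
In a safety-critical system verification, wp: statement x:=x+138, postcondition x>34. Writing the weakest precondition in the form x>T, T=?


Formula: wp(x:=E, P) = P[E/x] (substitute E for x in postcondition)
Step 1: Postcondition: x>34
Step 2: Substitute x+138 for x: x+138>34
Step 3: Solve for x: x > 34-138 = -104

-104


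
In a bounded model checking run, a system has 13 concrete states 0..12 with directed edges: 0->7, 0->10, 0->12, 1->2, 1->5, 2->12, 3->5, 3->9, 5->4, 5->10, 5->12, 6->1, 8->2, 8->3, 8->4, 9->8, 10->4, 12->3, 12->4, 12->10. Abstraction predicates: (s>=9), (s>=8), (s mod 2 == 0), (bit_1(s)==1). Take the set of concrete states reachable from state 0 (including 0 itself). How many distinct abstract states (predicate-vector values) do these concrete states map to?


BFS from 0:
Concrete reachable: {0, 2, 3, 4, 5, 7, 8, 9, 10, 12}
Abstract via predicates (s>=9), (s>=8), (s mod 2 == 0), (bit_1(s)==1):
  (0,0,0,0) <- {5}
  (0,0,0,1) <- {3, 7}
  (0,0,1,0) <- {0, 4}
  (0,0,1,1) <- {2}
  (0,1,1,0) <- {8}
  (1,1,0,0) <- {9}
  (1,1,1,0) <- {12}
  (1,1,1,1) <- {10}
Distinct abstract states = 8

8


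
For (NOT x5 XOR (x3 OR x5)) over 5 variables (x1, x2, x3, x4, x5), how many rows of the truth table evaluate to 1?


Formula: (NOT x5 XOR (x3 OR x5)) over 5 vars (32 rows)
Evaluate each row (x1, x2, x3, x4, x5 as bits, MSB first):
  row 0 [00000]: (NOT 0 XOR (0 OR 0)) -> 1
  row 1 [00001]: (NOT 1 XOR (0 OR 1)) -> 1
  row 2 [00010]: (NOT 0 XOR (0 OR 0)) -> 1
  row 3 [00011]: (NOT 1 XOR (0 OR 1)) -> 1
  row 4 [00100]: (NOT 0 XOR (1 OR 0)) -> 0
  row 5 [00101]: (NOT 1 XOR (1 OR 1)) -> 1
  row 6 [00110]: (NOT 0 XOR (1 OR 0)) -> 0
  row 7 [00111]: (NOT 1 XOR (1 OR 1)) -> 1
  row 8 [01000]: (NOT 0 XOR (0 OR 0)) -> 1
  row 9 [01001]: (NOT 1 XOR (0 OR 1)) -> 1
  row 10 [01010]: (NOT 0 XOR (0 OR 0)) -> 1
  row 11 [01011]: (NOT 1 XOR (0 OR 1)) -> 1
  row 12 [01100]: (NOT 0 XOR (1 OR 0)) -> 0
  row 13 [01101]: (NOT 1 XOR (1 OR 1)) -> 1
  row 14 [01110]: (NOT 0 XOR (1 OR 0)) -> 0
  row 15 [01111]: (NOT 1 XOR (1 OR 1)) -> 1
  row 16 [10000]: (NOT 0 XOR (0 OR 0)) -> 1
  row 17 [10001]: (NOT 1 XOR (0 OR 1)) -> 1
  row 18 [10010]: (NOT 0 XOR (0 OR 0)) -> 1
  row 19 [10011]: (NOT 1 XOR (0 OR 1)) -> 1
  row 20 [10100]: (NOT 0 XOR (1 OR 0)) -> 0
  row 21 [10101]: (NOT 1 XOR (1 OR 1)) -> 1
  row 22 [10110]: (NOT 0 XOR (1 OR 0)) -> 0
  row 23 [10111]: (NOT 1 XOR (1 OR 1)) -> 1
  row 24 [11000]: (NOT 0 XOR (0 OR 0)) -> 1
  row 25 [11001]: (NOT 1 XOR (0 OR 1)) -> 1
  row 26 [11010]: (NOT 0 XOR (0 OR 0)) -> 1
  row 27 [11011]: (NOT 1 XOR (0 OR 1)) -> 1
  row 28 [11100]: (NOT 0 XOR (1 OR 0)) -> 0
  row 29 [11101]: (NOT 1 XOR (1 OR 1)) -> 1
  row 30 [11110]: (NOT 0 XOR (1 OR 0)) -> 0
  row 31 [11111]: (NOT 1 XOR (1 OR 1)) -> 1
Full result column, 8 rows per line (x1,x2 fixed per line; x3,x4,x5 runs 000..111 left to right):
  rows 0-7 [x1,x2=00]: 11110101  (ones: 6)
  rows 8-15 [x1,x2=01]: 11110101  (ones: 6)
  rows 16-23 [x1,x2=10]: 11110101  (ones: 6)
  rows 24-31 [x1,x2=11]: 11110101  (ones: 6)
Count of 1-rows = 6+6+6+6 = 24

24


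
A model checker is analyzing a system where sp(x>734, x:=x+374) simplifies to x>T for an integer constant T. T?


Formula: sp(P, x:=E) = exists old_x. (x = E[old_x/x]) AND P[old_x/x] (old_x is the value of x before the assignment; eliminate old_x by solving x = E[old_x/x] for old_x)
Step 1: Precondition P: x>734, i.e. old_x > 734
Step 2: Assignment gives x = old_x + 374, so old_x = x - 374
Step 3: Substitute into P: x - 374 > 734
Step 4: Simplify: x > 734+374 = 1108

1108


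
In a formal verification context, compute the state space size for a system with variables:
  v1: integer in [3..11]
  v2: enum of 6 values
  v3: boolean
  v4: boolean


State space = product of domain sizes of all variables.
Domain sizes:
  v1 (integer in [3..11]): 9
  v2 (enum of 6 values): 6
  v3 (boolean): 2
  v4 (boolean): 2
Product = 9 * 6 * 2 * 2 = 216

216


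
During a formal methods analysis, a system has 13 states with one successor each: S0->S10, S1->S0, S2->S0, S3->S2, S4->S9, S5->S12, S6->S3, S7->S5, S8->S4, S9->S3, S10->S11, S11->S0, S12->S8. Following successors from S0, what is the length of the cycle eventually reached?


Trace from S0 until a state repeats:
  S0 -> S10 -> S11 -> S0
S0 first seen at step 0, revisited at step 3.
Cycle length = 3 - 0 = 3

3


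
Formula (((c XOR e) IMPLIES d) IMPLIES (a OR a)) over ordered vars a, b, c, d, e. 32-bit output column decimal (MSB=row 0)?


Formula: (((c XOR e) IMPLIES d) IMPLIES (a OR a)) over a, b, c, d, e (32 rows)
Evaluate each row (bits = a,b,c,d,e, MSB first):
  row 0 [00000]: (((0 XOR 0) IMPLIES 0) IMPLIES (0 OR 0)) -> 0
  row 1 [00001]: (((0 XOR 1) IMPLIES 0) IMPLIES (0 OR 0)) -> 1
  row 2 [00010]: (((0 XOR 0) IMPLIES 1) IMPLIES (0 OR 0)) -> 0
  row 3 [00011]: (((0 XOR 1) IMPLIES 1) IMPLIES (0 OR 0)) -> 0
  row 4 [00100]: (((1 XOR 0) IMPLIES 0) IMPLIES (0 OR 0)) -> 1
  row 5 [00101]: (((1 XOR 1) IMPLIES 0) IMPLIES (0 OR 0)) -> 0
  row 6 [00110]: (((1 XOR 0) IMPLIES 1) IMPLIES (0 OR 0)) -> 0
  row 7 [00111]: (((1 XOR 1) IMPLIES 1) IMPLIES (0 OR 0)) -> 0
  row 8 [01000]: (((0 XOR 0) IMPLIES 0) IMPLIES (0 OR 0)) -> 0
  row 9 [01001]: (((0 XOR 1) IMPLIES 0) IMPLIES (0 OR 0)) -> 1
  row 10 [01010]: (((0 XOR 0) IMPLIES 1) IMPLIES (0 OR 0)) -> 0
  row 11 [01011]: (((0 XOR 1) IMPLIES 1) IMPLIES (0 OR 0)) -> 0
  row 12 [01100]: (((1 XOR 0) IMPLIES 0) IMPLIES (0 OR 0)) -> 1
  row 13 [01101]: (((1 XOR 1) IMPLIES 0) IMPLIES (0 OR 0)) -> 0
  row 14 [01110]: (((1 XOR 0) IMPLIES 1) IMPLIES (0 OR 0)) -> 0
  row 15 [01111]: (((1 XOR 1) IMPLIES 1) IMPLIES (0 OR 0)) -> 0
  row 16 [10000]: (((0 XOR 0) IMPLIES 0) IMPLIES (1 OR 1)) -> 1
  row 17 [10001]: (((0 XOR 1) IMPLIES 0) IMPLIES (1 OR 1)) -> 1
  row 18 [10010]: (((0 XOR 0) IMPLIES 1) IMPLIES (1 OR 1)) -> 1
  row 19 [10011]: (((0 XOR 1) IMPLIES 1) IMPLIES (1 OR 1)) -> 1
  row 20 [10100]: (((1 XOR 0) IMPLIES 0) IMPLIES (1 OR 1)) -> 1
  row 21 [10101]: (((1 XOR 1) IMPLIES 0) IMPLIES (1 OR 1)) -> 1
  row 22 [10110]: (((1 XOR 0) IMPLIES 1) IMPLIES (1 OR 1)) -> 1
  row 23 [10111]: (((1 XOR 1) IMPLIES 1) IMPLIES (1 OR 1)) -> 1
  row 24 [11000]: (((0 XOR 0) IMPLIES 0) IMPLIES (1 OR 1)) -> 1
  row 25 [11001]: (((0 XOR 1) IMPLIES 0) IMPLIES (1 OR 1)) -> 1
  row 26 [11010]: (((0 XOR 0) IMPLIES 1) IMPLIES (1 OR 1)) -> 1
  row 27 [11011]: (((0 XOR 1) IMPLIES 1) IMPLIES (1 OR 1)) -> 1
  row 28 [11100]: (((1 XOR 0) IMPLIES 0) IMPLIES (1 OR 1)) -> 1
  row 29 [11101]: (((1 XOR 1) IMPLIES 0) IMPLIES (1 OR 1)) -> 1
  row 30 [11110]: (((1 XOR 0) IMPLIES 1) IMPLIES (1 OR 1)) -> 1
  row 31 [11111]: (((1 XOR 1) IMPLIES 1) IMPLIES (1 OR 1)) -> 1
Full result column, 4 rows per line (a,b,c fixed per line; d,e runs 00..11 left to right):
  rows 0-3 [a,b,c=000]: 0100  = hex 4
  rows 4-7 [a,b,c=001]: 1000  = hex 8
  rows 8-11 [a,b,c=010]: 0100  = hex 4
  rows 12-15 [a,b,c=011]: 1000  = hex 8
  rows 16-19 [a,b,c=100]: 1111  = hex F
  rows 20-23 [a,b,c=101]: 1111  = hex F
  rows 24-27 [a,b,c=110]: 1111  = hex F
  rows 28-31 [a,b,c=111]: 1111  = hex F
Output column (row 0 .. row 31) = 01001000010010001111111111111111
Output column grouped in 4s = 0100 1000 0100 1000 1111 1111 1111 1111 = 0x4848FFFF
Convert to decimal digit by digit (value = value*16 + digit):
  4 -> 4
  4*16 + 8 = 72
  72*16 + 4 = 1156
  1156*16 + 8 = 18504
  18504*16 + 15 (F) = 296079
  296079*16 + 15 (F) = 4737279
  4737279*16 + 15 (F) = 75796479
  75796479*16 + 15 (F) = 1212743679
Decimal = 1212743679

1212743679


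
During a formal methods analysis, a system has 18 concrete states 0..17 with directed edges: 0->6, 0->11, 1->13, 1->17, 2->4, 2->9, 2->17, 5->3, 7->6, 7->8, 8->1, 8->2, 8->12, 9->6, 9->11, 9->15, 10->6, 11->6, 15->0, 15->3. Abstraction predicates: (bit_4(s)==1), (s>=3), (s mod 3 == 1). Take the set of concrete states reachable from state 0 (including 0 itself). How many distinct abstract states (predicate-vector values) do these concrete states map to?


BFS from 0:
Concrete reachable: {0, 6, 11}
Abstract via predicates (bit_4(s)==1), (s>=3), (s mod 3 == 1):
  (0,0,0) <- {0}
  (0,1,0) <- {6, 11}
Distinct abstract states = 2

2


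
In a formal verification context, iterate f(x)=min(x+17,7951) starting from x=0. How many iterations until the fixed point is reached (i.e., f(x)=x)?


Step 1: x=0, cap=7951, increment=17
Step 2: x grows by 17 each step until capped at 7951; fixed point is x=7951
Step 3: iterations = ceil(7951/17) = 468

468


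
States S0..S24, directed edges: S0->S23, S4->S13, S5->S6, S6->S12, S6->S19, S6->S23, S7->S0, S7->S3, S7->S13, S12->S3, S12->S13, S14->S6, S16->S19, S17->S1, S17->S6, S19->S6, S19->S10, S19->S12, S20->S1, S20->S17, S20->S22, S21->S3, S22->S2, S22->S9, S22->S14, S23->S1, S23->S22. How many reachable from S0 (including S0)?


BFS from S0:
  layer 0: {S0}
  layer 1: {S23}
  layer 2: {S1, S22}
  layer 3: {S2, S9, S14}
  layer 4: {S6}
  layer 5: {S12, S19}
  layer 6: {S3, S10, S13}
Reachable set: {S0, S1, S2, S3, S6, S9, S10, S12, S13, S14, S19, S22, S23}
Count = 13

13


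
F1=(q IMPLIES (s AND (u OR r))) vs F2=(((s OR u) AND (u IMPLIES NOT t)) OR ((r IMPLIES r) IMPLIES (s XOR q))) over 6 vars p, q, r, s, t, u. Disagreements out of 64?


F1 = (q IMPLIES (s AND (u OR r)))
F2 = (((s OR u) AND (u IMPLIES NOT t)) OR ((r IMPLIES r) IMPLIES (s XOR q)))
Evaluate both on each of 64 rows (bits = p,q,r,s,t,u):
  row 0 [000000]: F1=1 F2=0 (differ) -> 1
  row 1 [000001]: F1=1 F2=1 -> 0
  row 2 [000010]: F1=1 F2=0 (differ) -> 1
  row 3 [000011]: F1=1 F2=0 (differ) -> 1
  row 4 [000100]: F1=1 F2=1 -> 0
  (every remaining row is evaluated the same way; all 64 results are listed next)
Full result column, 8 rows per line (p,q,r fixed per line; s,t,u runs 000..111 left to right):
  rows 0-7 [p,q,r=000]: 10110000  (ones: 3)
  rows 8-15 [p,q,r=001]: 10110000  (ones: 3)
  rows 16-23 [p,q,r=010]: 11111011  (ones: 7)
  rows 24-31 [p,q,r=011]: 11110001  (ones: 5)
  rows 32-39 [p,q,r=100]: 10110000  (ones: 3)
  rows 40-47 [p,q,r=101]: 10110000  (ones: 3)
  rows 48-55 [p,q,r=110]: 11111011  (ones: 7)
  rows 56-63 [p,q,r=111]: 11110001  (ones: 5)
Disagreements = 3+3+7+5+3+3+7+5 = 36

36


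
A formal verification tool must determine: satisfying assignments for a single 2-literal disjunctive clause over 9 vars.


Step 1: Total=2^9=512
Step 2: Unsat when all 2 false: 2^7=128
Step 3: Sat=512-128=384

384


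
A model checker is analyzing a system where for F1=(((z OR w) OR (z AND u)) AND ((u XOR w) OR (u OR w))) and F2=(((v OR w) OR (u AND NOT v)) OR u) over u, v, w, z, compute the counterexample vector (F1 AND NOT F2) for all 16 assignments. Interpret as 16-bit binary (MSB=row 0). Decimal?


F1 = (((z OR w) OR (z AND u)) AND ((u XOR w) OR (u OR w)))
F2 = (((v OR w) OR (u AND NOT v)) OR u)
Counterexample to F1=>F2 is where F1=1 and F2=0.
Evaluate each row (bits = u,v,w,z, MSB first):
  row 0 [0000]: F1=0 F2=0 -> F1&~F2 -> 0
  row 1 [0001]: F1=0 F2=0 -> F1&~F2 -> 0
  row 2 [0010]: F1=1 F2=1 -> F1&~F2 -> 0
  row 3 [0011]: F1=1 F2=1 -> F1&~F2 -> 0
  row 4 [0100]: F1=0 F2=1 -> F1&~F2 -> 0
  row 5 [0101]: F1=0 F2=1 -> F1&~F2 -> 0
  row 6 [0110]: F1=1 F2=1 -> F1&~F2 -> 0
  row 7 [0111]: F1=1 F2=1 -> F1&~F2 -> 0
  row 8 [1000]: F1=0 F2=1 -> F1&~F2 -> 0
  row 9 [1001]: F1=1 F2=1 -> F1&~F2 -> 0
  row 10 [1010]: F1=1 F2=1 -> F1&~F2 -> 0
  row 11 [1011]: F1=1 F2=1 -> F1&~F2 -> 0
  row 12 [1100]: F1=0 F2=1 -> F1&~F2 -> 0
  row 13 [1101]: F1=1 F2=1 -> F1&~F2 -> 0
  row 14 [1110]: F1=1 F2=1 -> F1&~F2 -> 0
  row 15 [1111]: F1=1 F2=1 -> F1&~F2 -> 0
Full result column, 4 rows per line (u,v fixed per line; w,z runs 00..11 left to right):
  rows 0-3 [u,v=00]: 0000  = hex 0
  rows 4-7 [u,v=01]: 0000  = hex 0
  rows 8-11 [u,v=10]: 0000  = hex 0
  rows 12-15 [u,v=11]: 0000  = hex 0
Counterexample vector (row 0 .. row 15) = 0000000000000000
Output column grouped in 4s = 0000 0000 0000 0000 = 0x0000
Convert to decimal digit by digit (value = value*16 + digit):
  0 -> 0
  0*16 + 0 = 0
  0*16 + 0 = 0
  0*16 + 0 = 0
Decimal = 0

0


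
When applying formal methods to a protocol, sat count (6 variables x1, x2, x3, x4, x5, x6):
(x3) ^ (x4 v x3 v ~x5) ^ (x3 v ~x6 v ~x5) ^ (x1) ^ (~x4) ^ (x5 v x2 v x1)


CNF with 6 clauses over 6 vars (64 assignments).
An assignment satisfies CNF iff every clause has >=1 true literal.
Check each row (bits = x1,x2,x3,x4,x5,x6; clause T/F shown):
  row 0 [000000]: clauses=FTTFTF -> 0
  row 1 [000001]: clauses=FTTFTF -> 0
  row 2 [000010]: clauses=FFTFTT -> 0
  row 3 [000011]: clauses=FFFFTT -> 0
  row 4 [000100]: clauses=FTTFFF -> 0
  (every remaining row is evaluated the same way; all 64 results are listed next)
Full result column, 8 rows per line (x1,x2,x3 fixed per line; x4,x5,x6 runs 000..111 left to right):
  rows 0-7 [x1,x2,x3=000]: 00000000  (ones: 0)
  rows 8-15 [x1,x2,x3=001]: 00000000  (ones: 0)
  rows 16-23 [x1,x2,x3=010]: 00000000  (ones: 0)
  rows 24-31 [x1,x2,x3=011]: 00000000  (ones: 0)
  rows 32-39 [x1,x2,x3=100]: 00000000  (ones: 0)
  rows 40-47 [x1,x2,x3=101]: 11110000  (ones: 4)
  rows 48-55 [x1,x2,x3=110]: 00000000  (ones: 0)
  rows 56-63 [x1,x2,x3=111]: 11110000  (ones: 4)
Satisfying assignments = 0+0+0+0+0+4+0+4 = 8

8


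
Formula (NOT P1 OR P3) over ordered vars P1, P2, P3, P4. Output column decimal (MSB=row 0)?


Formula: (NOT P1 OR P3) over P1, P2, P3, P4 (16 rows)
Evaluate each row (bits = P1,P2,P3,P4, MSB first):
  row 0 [0000]: (NOT 0 OR 0) -> 1
  row 1 [0001]: (NOT 0 OR 0) -> 1
  row 2 [0010]: (NOT 0 OR 1) -> 1
  row 3 [0011]: (NOT 0 OR 1) -> 1
  row 4 [0100]: (NOT 0 OR 0) -> 1
  row 5 [0101]: (NOT 0 OR 0) -> 1
  row 6 [0110]: (NOT 0 OR 1) -> 1
  row 7 [0111]: (NOT 0 OR 1) -> 1
  row 8 [1000]: (NOT 1 OR 0) -> 0
  row 9 [1001]: (NOT 1 OR 0) -> 0
  row 10 [1010]: (NOT 1 OR 1) -> 1
  row 11 [1011]: (NOT 1 OR 1) -> 1
  row 12 [1100]: (NOT 1 OR 0) -> 0
  row 13 [1101]: (NOT 1 OR 0) -> 0
  row 14 [1110]: (NOT 1 OR 1) -> 1
  row 15 [1111]: (NOT 1 OR 1) -> 1
Full result column, 4 rows per line (P1,P2 fixed per line; P3,P4 runs 00..11 left to right):
  rows 0-3 [P1,P2=00]: 1111  = hex F
  rows 4-7 [P1,P2=01]: 1111  = hex F
  rows 8-11 [P1,P2=10]: 0011  = hex 3
  rows 12-15 [P1,P2=11]: 0011  = hex 3
Output column (row 0 .. row 15) = 1111111100110011
Output column grouped in 4s = 1111 1111 0011 0011 = 0xFF33
Convert to decimal digit by digit (value = value*16 + digit):
  F -> 15
  15*16 + 15 (F) = 255
  255*16 + 3 = 4083
  4083*16 + 3 = 65331
Decimal = 65331

65331


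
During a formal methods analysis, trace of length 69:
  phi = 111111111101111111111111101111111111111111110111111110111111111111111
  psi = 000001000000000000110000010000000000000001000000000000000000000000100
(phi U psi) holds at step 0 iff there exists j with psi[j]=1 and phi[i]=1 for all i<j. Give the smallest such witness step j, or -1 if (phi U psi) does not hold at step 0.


(phi U psi) at 0: need smallest j with psi[j]=1 and phi[i]=1 for all i in [0,j).
Scan from step 0:
  step 0: phi=1, psi=0 -> continue
  step 1: phi=1, psi=0 -> continue
  step 2: phi=1, psi=0 -> continue
  step 3: phi=1, psi=0 -> continue
  step 5: psi=1 and phi held for [0,5) -> witness found
Witness step = 5

5


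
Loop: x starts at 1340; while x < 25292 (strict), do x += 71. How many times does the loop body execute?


Step 1: x goes from 1340 toward 25292 by 71; the body runs while x<25292, so iterations = ceil((bound-start)/step)
Step 2: Distance=23952
Step 3: ceil(23952/71)=338

338


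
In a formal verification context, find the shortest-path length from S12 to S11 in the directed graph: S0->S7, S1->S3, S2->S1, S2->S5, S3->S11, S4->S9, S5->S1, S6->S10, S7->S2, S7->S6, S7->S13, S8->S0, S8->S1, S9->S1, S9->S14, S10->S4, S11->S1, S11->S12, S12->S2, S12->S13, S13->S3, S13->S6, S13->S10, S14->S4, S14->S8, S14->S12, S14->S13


BFS layer-by-layer from S12:
  dist 0: {S12}
  dist 1: {S2, S13}
  dist 2: {S1, S3, S5, S6, S10}
  dist 3: {S4, S11}
  -> S11 reached at distance 3
Shortest path length = 3

3


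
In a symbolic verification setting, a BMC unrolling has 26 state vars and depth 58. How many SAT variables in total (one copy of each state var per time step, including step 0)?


BMC unrolls to depth k, creating one copy of each state var for steps 0..k.
Step count = 58 + 1 = 59 (steps 0 through 58)
Vars per step = 26
Total = 26 * 59 = 1534

1534


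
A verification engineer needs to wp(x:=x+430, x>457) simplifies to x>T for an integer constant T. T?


Formula: wp(x:=E, P) = P[E/x] (substitute E for x in postcondition)
Step 1: Postcondition: x>457
Step 2: Substitute x+430 for x: x+430>457
Step 3: Solve for x: x > 457-430 = 27

27


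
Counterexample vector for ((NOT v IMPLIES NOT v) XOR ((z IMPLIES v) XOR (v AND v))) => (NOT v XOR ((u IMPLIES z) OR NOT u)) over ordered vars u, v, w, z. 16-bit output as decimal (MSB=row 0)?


F1 = ((NOT v IMPLIES NOT v) XOR ((z IMPLIES v) XOR (v AND v)))
F2 = (NOT v XOR ((u IMPLIES z) OR NOT u))
Counterexample to F1=>F2 is where F1=1 and F2=0.
Evaluate each row (bits = u,v,w,z, MSB first):
  row 0 [0000]: F1=0 F2=0 -> F1&~F2 -> 0
  row 1 [0001]: F1=1 F2=0 -> F1&~F2 -> 1
  row 2 [0010]: F1=0 F2=0 -> F1&~F2 -> 0
  row 3 [0011]: F1=1 F2=0 -> F1&~F2 -> 1
  row 4 [0100]: F1=1 F2=1 -> F1&~F2 -> 0
  row 5 [0101]: F1=1 F2=1 -> F1&~F2 -> 0
  row 6 [0110]: F1=1 F2=1 -> F1&~F2 -> 0
  row 7 [0111]: F1=1 F2=1 -> F1&~F2 -> 0
  row 8 [1000]: F1=0 F2=1 -> F1&~F2 -> 0
  row 9 [1001]: F1=1 F2=0 -> F1&~F2 -> 1
  row 10 [1010]: F1=0 F2=1 -> F1&~F2 -> 0
  row 11 [1011]: F1=1 F2=0 -> F1&~F2 -> 1
  row 12 [1100]: F1=1 F2=0 -> F1&~F2 -> 1
  row 13 [1101]: F1=1 F2=1 -> F1&~F2 -> 0
  row 14 [1110]: F1=1 F2=0 -> F1&~F2 -> 1
  row 15 [1111]: F1=1 F2=1 -> F1&~F2 -> 0
Full result column, 4 rows per line (u,v fixed per line; w,z runs 00..11 left to right):
  rows 0-3 [u,v=00]: 0101  = hex 5
  rows 4-7 [u,v=01]: 0000  = hex 0
  rows 8-11 [u,v=10]: 0101  = hex 5
  rows 12-15 [u,v=11]: 1010  = hex A
Counterexample vector (row 0 .. row 15) = 0101000001011010
Output column grouped in 4s = 0101 0000 0101 1010 = 0x505A
Convert to decimal digit by digit (value = value*16 + digit):
  5 -> 5
  5*16 + 0 = 80
  80*16 + 5 = 1285
  1285*16 + 10 (A) = 20570
Decimal = 20570

20570


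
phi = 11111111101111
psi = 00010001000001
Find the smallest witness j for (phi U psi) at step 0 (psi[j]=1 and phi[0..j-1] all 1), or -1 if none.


(phi U psi) at 0: need smallest j with psi[j]=1 and phi[i]=1 for all i in [0,j).
Scan from step 0:
  step 0: phi=1, psi=0 -> continue
  step 1: phi=1, psi=0 -> continue
  step 2: phi=1, psi=0 -> continue
  step 3: psi=1 and phi held for [0,3) -> witness found
Witness step = 3

3
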